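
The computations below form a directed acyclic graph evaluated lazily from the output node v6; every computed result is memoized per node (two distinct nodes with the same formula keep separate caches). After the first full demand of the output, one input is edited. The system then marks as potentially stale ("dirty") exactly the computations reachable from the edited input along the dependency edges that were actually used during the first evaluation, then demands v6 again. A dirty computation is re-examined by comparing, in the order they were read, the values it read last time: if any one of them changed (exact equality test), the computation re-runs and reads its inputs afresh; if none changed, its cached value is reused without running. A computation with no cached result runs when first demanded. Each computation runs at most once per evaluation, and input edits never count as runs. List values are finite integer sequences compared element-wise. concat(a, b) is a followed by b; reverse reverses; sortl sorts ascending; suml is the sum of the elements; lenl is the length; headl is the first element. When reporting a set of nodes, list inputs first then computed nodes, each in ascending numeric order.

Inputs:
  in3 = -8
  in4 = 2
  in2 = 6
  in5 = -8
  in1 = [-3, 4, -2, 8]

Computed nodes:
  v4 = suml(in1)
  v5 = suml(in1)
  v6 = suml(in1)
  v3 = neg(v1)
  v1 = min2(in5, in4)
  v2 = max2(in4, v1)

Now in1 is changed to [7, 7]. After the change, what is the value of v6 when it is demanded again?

First demand of the output computes:
  v6 = suml([-3, 4, -2, 8]) = 7

After the edit, cleaning proceeds:
  v6: a read changed (in1 [-3, 4, -2, 8]->[7, 7]) — executes, giving 14.

Demanding v6 again yields 14.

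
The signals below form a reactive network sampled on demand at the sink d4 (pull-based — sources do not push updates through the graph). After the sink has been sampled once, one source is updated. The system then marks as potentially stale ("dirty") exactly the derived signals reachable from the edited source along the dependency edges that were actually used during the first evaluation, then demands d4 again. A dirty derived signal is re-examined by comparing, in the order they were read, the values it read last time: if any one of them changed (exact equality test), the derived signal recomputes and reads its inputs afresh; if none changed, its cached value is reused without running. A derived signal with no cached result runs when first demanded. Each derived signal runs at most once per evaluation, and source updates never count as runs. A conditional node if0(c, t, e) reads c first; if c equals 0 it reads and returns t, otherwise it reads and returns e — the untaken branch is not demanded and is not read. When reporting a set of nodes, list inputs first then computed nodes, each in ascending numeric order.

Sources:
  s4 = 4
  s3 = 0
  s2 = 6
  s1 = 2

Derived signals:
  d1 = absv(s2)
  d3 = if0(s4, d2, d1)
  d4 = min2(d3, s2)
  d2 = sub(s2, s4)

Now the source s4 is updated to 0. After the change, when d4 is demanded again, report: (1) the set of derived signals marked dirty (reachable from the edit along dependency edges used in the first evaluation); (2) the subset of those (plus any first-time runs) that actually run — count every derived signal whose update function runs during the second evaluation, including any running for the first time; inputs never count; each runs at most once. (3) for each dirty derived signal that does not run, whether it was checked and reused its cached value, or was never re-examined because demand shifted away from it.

Initial pass — values computed on the first demand:
  d1 = absv(6) = 6
  d3 = if0(s4=4 -> else branch d1) = 6
  d4 = min2(6, 6) = 6

Second demand — change propagation:
  d2: newly demanded (no cache) — executes and yields 6.
  d3: re-runs because s4 4->0; new result 6 (unchanged).
  d4: re-examined; everything it read last time is the same (d3 unchanged, s2 unchanged) — cache 6 kept, no run.

The important point: the flipped condition pulls in fresh nodes; d2 runs for the first time.

Dirty set: d3, d4.
Run set: d2, d3 (2 run).
Re-examined without running (cache reused): d4.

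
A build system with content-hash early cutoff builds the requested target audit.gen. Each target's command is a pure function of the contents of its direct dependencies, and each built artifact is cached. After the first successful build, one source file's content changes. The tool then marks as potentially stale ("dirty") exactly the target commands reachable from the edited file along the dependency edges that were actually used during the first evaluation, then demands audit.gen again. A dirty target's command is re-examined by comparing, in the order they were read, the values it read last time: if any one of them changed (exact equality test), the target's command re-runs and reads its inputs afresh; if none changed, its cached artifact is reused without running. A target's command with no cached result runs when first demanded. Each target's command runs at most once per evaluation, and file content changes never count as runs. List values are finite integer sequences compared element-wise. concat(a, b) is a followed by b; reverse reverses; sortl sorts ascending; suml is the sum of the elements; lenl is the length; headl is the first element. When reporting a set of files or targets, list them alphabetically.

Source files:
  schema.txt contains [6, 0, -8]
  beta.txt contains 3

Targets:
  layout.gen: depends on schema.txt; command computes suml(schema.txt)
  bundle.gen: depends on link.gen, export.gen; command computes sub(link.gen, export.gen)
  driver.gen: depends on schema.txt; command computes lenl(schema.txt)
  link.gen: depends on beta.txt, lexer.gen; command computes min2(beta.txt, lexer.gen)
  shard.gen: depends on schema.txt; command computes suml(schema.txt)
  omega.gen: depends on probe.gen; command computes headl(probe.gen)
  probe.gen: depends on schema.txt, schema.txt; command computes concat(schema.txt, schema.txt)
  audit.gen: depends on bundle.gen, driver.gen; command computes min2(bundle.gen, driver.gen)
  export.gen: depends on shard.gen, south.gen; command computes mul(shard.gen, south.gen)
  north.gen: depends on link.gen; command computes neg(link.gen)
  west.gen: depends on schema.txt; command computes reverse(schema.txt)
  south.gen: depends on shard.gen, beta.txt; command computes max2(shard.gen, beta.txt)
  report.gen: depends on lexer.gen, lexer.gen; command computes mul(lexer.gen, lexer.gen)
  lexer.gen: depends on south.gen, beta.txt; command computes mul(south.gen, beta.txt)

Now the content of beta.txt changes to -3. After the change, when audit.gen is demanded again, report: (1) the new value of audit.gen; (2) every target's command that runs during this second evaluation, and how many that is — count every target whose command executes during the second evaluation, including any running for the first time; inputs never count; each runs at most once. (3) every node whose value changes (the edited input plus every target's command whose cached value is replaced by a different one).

New value of audit.gen: -7.
Target commands that run: audit.gen, bundle.gen, export.gen, lexer.gen, link.gen, south.gen — 6 in total.
Values that change: audit.gen, beta.txt, bundle.gen, export.gen, lexer.gen, link.gen, south.gen.

First evaluation (everything demanded from the output):
  driver.gen = lenl([6, 0, -8]) = 3
  shard.gen = suml([6, 0, -8]) = -2
  south.gen = max2(-2, 3) = 3
  export.gen = mul(-2, 3) = -6
  lexer.gen = mul(3, 3) = 9
  link.gen = min2(3, 9) = 3
  bundle.gen = sub(3, -6) = 9
  audit.gen = min2(9, 3) = 3

Propagation after the edit:
  south.gen: runs — beta.txt 3->-3; result -2.
  export.gen: runs — south.gen 3->-2; result 4.
  lexer.gen: runs — south.gen 3->-2; beta.txt 3->-3; result 6.
  link.gen: runs — beta.txt 3->-3; lexer.gen 9->6; result -3.
  bundle.gen: runs — link.gen 3->-3; export.gen -6->4; result -7.
  audit.gen: runs — bundle.gen 9->-7; result -7.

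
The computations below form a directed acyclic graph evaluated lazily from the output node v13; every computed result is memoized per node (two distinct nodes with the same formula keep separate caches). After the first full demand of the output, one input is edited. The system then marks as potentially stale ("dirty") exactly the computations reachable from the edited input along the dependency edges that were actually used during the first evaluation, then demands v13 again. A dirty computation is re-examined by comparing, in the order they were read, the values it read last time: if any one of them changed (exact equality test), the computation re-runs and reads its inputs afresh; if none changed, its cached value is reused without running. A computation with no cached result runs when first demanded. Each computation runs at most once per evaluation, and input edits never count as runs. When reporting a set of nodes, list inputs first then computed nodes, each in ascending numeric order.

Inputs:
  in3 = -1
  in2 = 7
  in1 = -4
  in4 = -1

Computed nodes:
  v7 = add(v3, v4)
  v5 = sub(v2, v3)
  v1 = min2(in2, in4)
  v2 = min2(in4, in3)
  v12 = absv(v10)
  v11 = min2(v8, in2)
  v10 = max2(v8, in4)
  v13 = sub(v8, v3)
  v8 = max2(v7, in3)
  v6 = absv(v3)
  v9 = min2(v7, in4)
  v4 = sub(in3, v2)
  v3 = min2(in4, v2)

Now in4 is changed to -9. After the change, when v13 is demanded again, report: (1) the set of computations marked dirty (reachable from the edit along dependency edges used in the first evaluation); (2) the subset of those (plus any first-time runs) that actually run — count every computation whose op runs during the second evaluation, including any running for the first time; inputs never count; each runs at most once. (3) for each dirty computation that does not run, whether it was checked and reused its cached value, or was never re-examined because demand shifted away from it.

First demand of the output computes:
  v2 = min2(-1, -1) = -1
  v3 = min2(-1, -1) = -1
  v4 = sub(-1, -1) = 0
  v7 = add(-1, 0) = -1
  v8 = max2(-1, -1) = -1
  v13 = sub(-1, -1) = 0

After the edit, cleaning proceeds:
  v2: a read changed (in4 -1->-9) — executes, giving -9.
  v3: a read changed (in4 -1->-9; v2 -1->-9) — executes, giving -9.
  v4: a read changed (v2 -1->-9) — executes, giving 8.
  v7: a read changed (v3 -1->-9; v4 0->8) — executes, giving -1 — identical to its old value.
  v8: dirty, but its reads are unchanged (v7 unchanged, in3 unchanged); cached -1 stands.
  v13: a read changed (v3 -1->-9) — executes, giving 8.

Note where the cutoff bites: v8 is checked, finds nothing changed, and keeps its cache.

The edit dirties: v2, v3, v4, v7, v8, v13.
5 computations run: v2, v3, v4, v7, v13.
Cache hits after checking: v8.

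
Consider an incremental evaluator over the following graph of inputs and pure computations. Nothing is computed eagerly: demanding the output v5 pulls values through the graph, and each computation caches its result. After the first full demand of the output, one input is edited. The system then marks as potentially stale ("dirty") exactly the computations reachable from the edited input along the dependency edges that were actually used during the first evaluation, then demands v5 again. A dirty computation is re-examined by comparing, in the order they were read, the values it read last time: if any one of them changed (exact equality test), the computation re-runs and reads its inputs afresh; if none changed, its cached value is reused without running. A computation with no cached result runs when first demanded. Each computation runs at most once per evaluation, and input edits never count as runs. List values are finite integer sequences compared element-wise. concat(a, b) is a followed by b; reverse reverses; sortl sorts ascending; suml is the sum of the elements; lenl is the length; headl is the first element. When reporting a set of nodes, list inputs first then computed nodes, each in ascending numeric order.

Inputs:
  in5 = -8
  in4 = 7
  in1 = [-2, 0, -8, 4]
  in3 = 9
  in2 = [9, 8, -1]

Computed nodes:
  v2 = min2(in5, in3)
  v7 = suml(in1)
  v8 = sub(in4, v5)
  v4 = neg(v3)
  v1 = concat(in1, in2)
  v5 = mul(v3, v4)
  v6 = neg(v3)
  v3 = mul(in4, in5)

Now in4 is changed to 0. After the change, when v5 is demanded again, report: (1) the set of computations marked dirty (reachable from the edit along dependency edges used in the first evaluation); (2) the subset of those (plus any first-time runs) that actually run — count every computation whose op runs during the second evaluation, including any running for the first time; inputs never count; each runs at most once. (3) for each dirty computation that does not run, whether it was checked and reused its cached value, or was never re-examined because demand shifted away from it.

Dirty set: v3, v4, v5.
Run set: v3, v4, v5 (3 run).
All dirty computations ended up running.

Initial pass — values computed on the first demand:
  v3 = mul(7, -8) = -56
  v4 = neg(-56) = 56
  v5 = mul(-56, 56) = -3136

Second demand — change propagation:
  v3: re-runs because in4 7->0; new result 0.
  v4: re-runs because v3 -56->0; new result 0.
  v5: re-runs because v3 -56->0; v4 56->0; new result 0.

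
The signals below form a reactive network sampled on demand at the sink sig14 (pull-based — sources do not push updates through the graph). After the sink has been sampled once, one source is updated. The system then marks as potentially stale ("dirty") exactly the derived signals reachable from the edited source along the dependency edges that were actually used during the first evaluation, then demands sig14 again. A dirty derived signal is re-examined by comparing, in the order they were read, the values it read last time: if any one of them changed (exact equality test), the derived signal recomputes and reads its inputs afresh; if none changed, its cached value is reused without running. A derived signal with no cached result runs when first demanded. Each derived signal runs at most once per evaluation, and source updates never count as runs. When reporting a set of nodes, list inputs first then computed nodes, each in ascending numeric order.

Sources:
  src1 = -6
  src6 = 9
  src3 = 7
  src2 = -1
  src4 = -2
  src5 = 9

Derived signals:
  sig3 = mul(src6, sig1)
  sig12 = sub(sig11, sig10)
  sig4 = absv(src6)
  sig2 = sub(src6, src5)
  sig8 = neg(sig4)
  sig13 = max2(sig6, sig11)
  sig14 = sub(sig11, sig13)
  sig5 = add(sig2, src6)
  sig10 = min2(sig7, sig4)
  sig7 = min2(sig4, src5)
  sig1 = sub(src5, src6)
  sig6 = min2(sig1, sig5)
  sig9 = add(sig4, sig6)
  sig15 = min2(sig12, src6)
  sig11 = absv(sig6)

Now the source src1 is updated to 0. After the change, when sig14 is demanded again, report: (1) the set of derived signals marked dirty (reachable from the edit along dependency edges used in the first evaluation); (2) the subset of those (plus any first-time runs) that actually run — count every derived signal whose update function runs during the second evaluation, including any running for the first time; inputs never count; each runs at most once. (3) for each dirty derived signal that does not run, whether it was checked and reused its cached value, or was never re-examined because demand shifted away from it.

Dirty set: none.
Run set: none (0 run).
All dirty derived signals ended up running.
The important point: nothing the output needs ever reads src1, so the edit is invisible to it.

Initial pass — values computed on the first demand:
  sig1 = sub(9, 9) = 0
  sig2 = sub(9, 9) = 0
  sig5 = add(0, 9) = 9
  sig6 = min2(0, 9) = 0
  sig11 = absv(0) = 0
  sig13 = max2(0, 0) = 0
  sig14 = sub(0, 0) = 0

Second demand — change propagation:
  no demanded computation ever read src1, so the edit dirties nothing and nothing runs.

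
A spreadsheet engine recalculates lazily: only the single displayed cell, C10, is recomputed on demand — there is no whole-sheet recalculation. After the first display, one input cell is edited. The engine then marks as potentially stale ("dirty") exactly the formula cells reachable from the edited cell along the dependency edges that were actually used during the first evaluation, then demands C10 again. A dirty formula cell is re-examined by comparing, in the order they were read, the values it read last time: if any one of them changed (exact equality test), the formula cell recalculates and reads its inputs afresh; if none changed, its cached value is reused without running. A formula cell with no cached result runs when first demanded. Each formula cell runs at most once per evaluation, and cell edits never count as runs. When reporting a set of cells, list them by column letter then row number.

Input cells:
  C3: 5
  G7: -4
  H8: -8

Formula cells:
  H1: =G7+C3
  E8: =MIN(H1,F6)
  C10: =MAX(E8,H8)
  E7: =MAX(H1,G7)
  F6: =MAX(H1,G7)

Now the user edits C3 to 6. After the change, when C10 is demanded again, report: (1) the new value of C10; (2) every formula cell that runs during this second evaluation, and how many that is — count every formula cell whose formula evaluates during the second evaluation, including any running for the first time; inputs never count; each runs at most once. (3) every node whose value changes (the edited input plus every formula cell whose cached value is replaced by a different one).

First evaluation (everything demanded from the output):
  H1 = -4 + 5 = 1
  F6 = MAX(1, -4) = 1
  E8 = MIN(1, 1) = 1
  C10 = MAX(1, -8) = 1

Propagation after the edit:
  H1: runs — C3 5->6; result 2.
  F6: runs — H1 1->2; result 2.
  E8: runs — H1 1->2; F6 1->2; result 2.
  C10: runs — E8 1->2; result 2.

New value of C10: 2.
Formula cells that run: C10, E8, F6, H1 — 4 in total.
Values that change: C3, C10, E8, F6, H1.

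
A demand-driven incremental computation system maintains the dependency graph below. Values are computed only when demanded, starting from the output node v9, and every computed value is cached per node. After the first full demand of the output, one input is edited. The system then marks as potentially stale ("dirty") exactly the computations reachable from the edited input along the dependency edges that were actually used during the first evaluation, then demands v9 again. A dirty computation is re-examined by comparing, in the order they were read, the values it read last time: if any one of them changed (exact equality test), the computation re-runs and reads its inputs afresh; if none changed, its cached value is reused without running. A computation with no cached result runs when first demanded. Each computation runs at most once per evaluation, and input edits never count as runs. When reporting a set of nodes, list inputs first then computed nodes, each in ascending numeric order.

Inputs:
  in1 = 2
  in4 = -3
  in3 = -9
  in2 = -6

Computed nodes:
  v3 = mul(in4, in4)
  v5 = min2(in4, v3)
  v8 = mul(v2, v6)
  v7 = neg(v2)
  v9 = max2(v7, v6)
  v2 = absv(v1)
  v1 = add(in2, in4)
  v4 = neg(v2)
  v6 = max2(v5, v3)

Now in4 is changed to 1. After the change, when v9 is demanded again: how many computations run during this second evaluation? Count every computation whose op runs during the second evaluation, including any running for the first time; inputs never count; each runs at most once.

First evaluation (everything demanded from the output):
  v1 = add(-6, -3) = -9
  v2 = absv(-9) = 9
  v3 = mul(-3, -3) = 9
  v5 = min2(-3, 9) = -3
  v6 = max2(-3, 9) = 9
  v7 = neg(9) = -9
  v9 = max2(-9, 9) = 9

Propagation after the edit:
  v1: runs — in4 -3->1; result -5.
  v2: runs — v1 -9->-5; result 5.
  v3: runs — in4 -3->1; in4 -3->1; result 1.
  v5: runs — in4 -3->1; v3 9->1; result 1.
  v6: runs — v5 -3->1; v3 9->1; result 1.
  v7: runs — v2 9->5; result -5.
  v9: runs — v7 -9->-5; v6 9->1; result 1.

Computations that run: v1, v2, v3, v5, v6, v7, v9 — 7 in total.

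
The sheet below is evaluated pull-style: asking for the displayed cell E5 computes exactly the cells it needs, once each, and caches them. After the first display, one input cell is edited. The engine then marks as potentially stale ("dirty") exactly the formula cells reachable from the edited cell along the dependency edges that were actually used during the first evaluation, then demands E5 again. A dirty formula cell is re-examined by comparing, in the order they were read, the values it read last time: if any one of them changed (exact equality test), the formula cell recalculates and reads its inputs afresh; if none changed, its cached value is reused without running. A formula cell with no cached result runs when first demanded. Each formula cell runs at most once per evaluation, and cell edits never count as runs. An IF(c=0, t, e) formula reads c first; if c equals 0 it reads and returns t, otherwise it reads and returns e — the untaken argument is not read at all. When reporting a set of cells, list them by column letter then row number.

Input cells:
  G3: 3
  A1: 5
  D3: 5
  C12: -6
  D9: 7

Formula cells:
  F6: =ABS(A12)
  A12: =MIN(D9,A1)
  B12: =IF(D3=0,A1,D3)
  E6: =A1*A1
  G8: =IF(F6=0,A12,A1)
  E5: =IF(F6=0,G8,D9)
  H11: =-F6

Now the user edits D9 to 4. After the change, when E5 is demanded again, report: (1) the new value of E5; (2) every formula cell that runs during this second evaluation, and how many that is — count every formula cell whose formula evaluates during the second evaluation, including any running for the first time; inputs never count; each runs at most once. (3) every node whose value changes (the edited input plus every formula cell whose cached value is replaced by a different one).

Demanding E5 again yields 4.
3 formula cells run: A12, E5, F6.
The nodes whose values change: A12, D9, E5, F6.

First demand of the output computes:
  A12 = MIN(7, 5) = 5
  F6 = ABS(5) = 5
  E5 = IF(F6=0: F6=5 -> else branch D9) = 7

After the edit, cleaning proceeds:
  A12: a read changed (D9 7->4) — executes, giving 4.
  F6: a read changed (A12 5->4) — executes, giving 4.
  E5: a read changed (F6 5->4; D9 7->4) — executes, giving 4.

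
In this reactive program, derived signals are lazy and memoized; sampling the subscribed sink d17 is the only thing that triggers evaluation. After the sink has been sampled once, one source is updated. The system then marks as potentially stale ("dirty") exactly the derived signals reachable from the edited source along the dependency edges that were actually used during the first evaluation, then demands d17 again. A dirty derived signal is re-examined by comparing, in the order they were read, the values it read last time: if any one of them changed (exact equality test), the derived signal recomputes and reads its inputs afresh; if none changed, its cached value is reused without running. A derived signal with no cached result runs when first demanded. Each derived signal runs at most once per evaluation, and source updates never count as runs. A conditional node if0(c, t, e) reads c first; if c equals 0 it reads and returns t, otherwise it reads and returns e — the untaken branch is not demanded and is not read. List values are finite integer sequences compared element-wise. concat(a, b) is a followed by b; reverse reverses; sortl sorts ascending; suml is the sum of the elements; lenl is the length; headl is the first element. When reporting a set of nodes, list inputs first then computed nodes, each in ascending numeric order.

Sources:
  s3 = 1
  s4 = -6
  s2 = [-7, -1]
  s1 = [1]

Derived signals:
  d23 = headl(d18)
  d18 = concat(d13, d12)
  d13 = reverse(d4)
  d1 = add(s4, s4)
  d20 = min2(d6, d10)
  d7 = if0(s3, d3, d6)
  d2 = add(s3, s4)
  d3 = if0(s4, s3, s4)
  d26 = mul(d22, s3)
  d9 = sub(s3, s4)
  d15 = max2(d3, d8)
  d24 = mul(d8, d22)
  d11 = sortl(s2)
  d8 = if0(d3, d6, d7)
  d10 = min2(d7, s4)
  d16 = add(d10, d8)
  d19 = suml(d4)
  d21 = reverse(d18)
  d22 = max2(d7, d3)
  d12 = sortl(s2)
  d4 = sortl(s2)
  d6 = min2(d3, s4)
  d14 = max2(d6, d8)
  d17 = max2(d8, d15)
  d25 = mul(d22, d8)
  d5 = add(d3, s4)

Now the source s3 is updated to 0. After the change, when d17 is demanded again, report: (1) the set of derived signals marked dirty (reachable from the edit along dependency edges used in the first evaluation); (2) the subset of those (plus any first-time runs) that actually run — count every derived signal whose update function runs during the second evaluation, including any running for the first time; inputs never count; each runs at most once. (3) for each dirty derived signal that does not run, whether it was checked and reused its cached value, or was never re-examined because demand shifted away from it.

The edit dirties: d7, d8, d15, d17.
1 derived signals run: d7.
Cache hits after checking: d8, d15, d17.
Note the absorption at d7: it re-runs yet its value is the same, leaving the output's value untouched.

First demand of the output computes:
  d3 = if0(s4=-6 -> else branch s4) = -6
  d6 = min2(-6, -6) = -6
  d7 = if0(s3=1 -> else branch d6) = -6
  d8 = if0(d3=-6 -> else branch d7) = -6
  d15 = max2(-6, -6) = -6
  d17 = max2(-6, -6) = -6

After the edit, cleaning proceeds:
  d7: a read changed (s3 1->0) — executes, giving -6 — identical to its old value.
  d8: dirty, but its reads are unchanged (d3 unchanged, d7 unchanged); cached -6 stands.
  d15: dirty, but its reads are unchanged (d3 unchanged, d8 unchanged); cached -6 stands.
  d17: dirty, but its reads are unchanged (d8 unchanged, d15 unchanged); cached -6 stands.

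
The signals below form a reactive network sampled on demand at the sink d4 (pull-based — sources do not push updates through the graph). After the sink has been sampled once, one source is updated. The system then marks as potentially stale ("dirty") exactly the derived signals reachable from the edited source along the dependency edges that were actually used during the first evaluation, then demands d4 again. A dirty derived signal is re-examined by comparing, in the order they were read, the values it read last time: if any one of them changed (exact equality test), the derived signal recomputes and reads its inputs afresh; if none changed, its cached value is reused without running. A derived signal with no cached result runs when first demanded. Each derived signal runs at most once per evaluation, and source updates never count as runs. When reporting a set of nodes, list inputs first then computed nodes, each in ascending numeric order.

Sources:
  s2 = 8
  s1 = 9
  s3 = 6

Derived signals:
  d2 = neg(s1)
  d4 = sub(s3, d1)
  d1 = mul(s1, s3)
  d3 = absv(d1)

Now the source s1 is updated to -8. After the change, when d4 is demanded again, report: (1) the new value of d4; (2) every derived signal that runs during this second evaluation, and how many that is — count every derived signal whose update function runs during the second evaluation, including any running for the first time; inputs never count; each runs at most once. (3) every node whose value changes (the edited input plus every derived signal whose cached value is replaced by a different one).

Initial pass — values computed on the first demand:
  d1 = mul(9, 6) = 54
  d4 = sub(6, 54) = -48

Second demand — change propagation:
  d1: re-runs because s1 9->-8; new result -48.
  d4: re-runs because d1 54->-48; new result 54.

d4 now evaluates to 54.
Run set: d1, d4 (2 run).
Changed values: s1, d1, d4.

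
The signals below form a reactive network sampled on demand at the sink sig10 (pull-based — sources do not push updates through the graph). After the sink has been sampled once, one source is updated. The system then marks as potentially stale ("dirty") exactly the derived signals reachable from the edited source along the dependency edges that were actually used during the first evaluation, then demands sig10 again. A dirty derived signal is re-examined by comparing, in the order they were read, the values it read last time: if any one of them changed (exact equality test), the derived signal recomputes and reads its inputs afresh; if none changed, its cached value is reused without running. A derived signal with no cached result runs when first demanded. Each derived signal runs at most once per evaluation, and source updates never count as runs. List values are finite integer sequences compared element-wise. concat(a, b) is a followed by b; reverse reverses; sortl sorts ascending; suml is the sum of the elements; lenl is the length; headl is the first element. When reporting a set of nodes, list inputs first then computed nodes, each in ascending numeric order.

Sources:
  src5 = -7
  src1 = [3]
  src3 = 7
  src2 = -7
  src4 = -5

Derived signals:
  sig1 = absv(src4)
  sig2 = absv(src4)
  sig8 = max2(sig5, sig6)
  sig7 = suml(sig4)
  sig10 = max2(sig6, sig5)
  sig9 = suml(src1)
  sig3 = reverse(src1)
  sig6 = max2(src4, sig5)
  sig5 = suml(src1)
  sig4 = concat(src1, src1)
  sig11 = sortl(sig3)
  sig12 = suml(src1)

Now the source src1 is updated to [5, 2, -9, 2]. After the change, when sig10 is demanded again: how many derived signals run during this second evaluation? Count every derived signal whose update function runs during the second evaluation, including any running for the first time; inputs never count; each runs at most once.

Initial pass — values computed on the first demand:
  sig5 = suml([3]) = 3
  sig6 = max2(-5, 3) = 3
  sig10 = max2(3, 3) = 3

Second demand — change propagation:
  sig5: re-runs because src1 [3]->[5, 2, -9, 2]; new result 0.
  sig6: re-runs because sig5 3->0; new result 0.
  sig10: re-runs because sig6 3->0; sig5 3->0; new result 0.

Run set: sig5, sig6, sig10 (3 run).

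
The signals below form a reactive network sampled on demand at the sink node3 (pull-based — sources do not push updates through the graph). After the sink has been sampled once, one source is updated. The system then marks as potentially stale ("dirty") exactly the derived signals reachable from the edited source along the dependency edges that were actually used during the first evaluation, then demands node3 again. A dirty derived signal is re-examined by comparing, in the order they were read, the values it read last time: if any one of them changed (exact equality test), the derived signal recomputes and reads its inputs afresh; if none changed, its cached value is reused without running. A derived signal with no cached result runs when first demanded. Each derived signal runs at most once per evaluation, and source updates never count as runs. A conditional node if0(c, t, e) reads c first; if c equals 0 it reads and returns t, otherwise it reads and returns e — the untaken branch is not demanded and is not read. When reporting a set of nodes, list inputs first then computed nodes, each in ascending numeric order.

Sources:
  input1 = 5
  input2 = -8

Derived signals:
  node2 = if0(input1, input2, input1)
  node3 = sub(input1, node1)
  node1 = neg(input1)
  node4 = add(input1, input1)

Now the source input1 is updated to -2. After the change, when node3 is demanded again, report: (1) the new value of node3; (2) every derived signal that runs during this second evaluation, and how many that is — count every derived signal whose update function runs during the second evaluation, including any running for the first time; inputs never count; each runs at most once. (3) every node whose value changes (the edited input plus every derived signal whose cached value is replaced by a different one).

node3 now evaluates to -4.
Run set: node1, node3 (2 run).
Changed values: input1, node1, node3.

Initial pass — values computed on the first demand:
  node1 = neg(5) = -5
  node3 = sub(5, -5) = 10

Second demand — change propagation:
  node1: re-runs because input1 5->-2; new result 2.
  node3: re-runs because input1 5->-2; node1 -5->2; new result -4.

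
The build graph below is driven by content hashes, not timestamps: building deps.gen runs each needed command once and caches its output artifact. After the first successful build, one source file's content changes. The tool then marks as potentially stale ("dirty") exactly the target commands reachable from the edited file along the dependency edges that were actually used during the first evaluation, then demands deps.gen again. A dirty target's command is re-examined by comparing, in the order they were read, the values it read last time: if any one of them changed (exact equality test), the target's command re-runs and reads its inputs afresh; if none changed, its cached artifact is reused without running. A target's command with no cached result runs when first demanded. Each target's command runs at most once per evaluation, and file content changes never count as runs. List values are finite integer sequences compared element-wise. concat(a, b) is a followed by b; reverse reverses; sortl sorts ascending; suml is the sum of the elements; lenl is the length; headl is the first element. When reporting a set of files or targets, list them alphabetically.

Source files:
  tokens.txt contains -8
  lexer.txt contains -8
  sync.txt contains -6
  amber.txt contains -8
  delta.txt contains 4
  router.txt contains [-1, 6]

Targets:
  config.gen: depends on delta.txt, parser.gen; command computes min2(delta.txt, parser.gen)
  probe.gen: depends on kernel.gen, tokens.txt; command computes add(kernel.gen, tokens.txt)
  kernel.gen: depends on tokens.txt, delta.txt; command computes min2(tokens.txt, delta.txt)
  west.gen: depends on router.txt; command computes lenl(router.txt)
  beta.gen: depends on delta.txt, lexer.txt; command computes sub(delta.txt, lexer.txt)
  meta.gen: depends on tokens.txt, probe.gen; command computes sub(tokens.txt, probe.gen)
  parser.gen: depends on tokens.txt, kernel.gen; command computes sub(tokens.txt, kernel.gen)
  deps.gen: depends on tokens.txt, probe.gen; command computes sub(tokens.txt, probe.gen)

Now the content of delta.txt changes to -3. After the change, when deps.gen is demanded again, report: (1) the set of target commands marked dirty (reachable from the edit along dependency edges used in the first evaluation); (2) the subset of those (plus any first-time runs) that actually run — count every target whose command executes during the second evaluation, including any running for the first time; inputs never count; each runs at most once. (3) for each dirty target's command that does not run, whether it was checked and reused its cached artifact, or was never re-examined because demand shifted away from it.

Initial pass — values computed on the first demand:
  kernel.gen = min2(-8, 4) = -8
  probe.gen = add(-8, -8) = -16
  deps.gen = sub(-8, -16) = 8

Second demand — change propagation:
  kernel.gen: re-runs because delta.txt 4->-3; new result -8 (unchanged).
  probe.gen: re-examined; everything it read last time is the same (kernel.gen unchanged, tokens.txt unchanged) — cache -16 kept, no run.
  deps.gen: re-examined; everything it read last time is the same (tokens.txt unchanged, probe.gen unchanged) — cache 8 kept, no run.

The important point: kernel.gen recomputes to an identical value, and the output ends up unchanged.

Dirty set: deps.gen, kernel.gen, probe.gen.
Run set: kernel.gen (1 run).
Re-examined without running (cache reused): deps.gen, probe.gen.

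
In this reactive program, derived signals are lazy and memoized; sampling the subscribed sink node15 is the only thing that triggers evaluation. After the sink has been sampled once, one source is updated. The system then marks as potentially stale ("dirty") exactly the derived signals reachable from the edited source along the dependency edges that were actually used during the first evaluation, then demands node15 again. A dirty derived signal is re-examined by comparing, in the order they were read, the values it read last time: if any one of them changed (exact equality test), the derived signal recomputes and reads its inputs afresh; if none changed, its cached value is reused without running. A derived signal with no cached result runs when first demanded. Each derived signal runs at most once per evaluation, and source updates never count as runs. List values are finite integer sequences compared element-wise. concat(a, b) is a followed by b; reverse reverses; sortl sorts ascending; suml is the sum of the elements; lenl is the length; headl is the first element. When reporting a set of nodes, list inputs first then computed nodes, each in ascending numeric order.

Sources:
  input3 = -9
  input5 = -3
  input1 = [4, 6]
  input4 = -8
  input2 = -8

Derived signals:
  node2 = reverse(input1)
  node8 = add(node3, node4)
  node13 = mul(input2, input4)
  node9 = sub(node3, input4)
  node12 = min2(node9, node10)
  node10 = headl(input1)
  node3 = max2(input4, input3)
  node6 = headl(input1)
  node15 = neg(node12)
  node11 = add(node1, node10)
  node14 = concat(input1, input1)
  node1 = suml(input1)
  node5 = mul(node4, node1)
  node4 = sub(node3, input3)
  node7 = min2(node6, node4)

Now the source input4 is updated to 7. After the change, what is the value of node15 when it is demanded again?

Demanding node15 again yields 0.
Note the absorption at node9: it re-runs yet its value is the same, leaving the output's value untouched.

First demand of the output computes:
  node3 = max2(-8, -9) = -8
  node9 = sub(-8, -8) = 0
  node10 = headl([4, 6]) = 4
  node12 = min2(0, 4) = 0
  node15 = neg(0) = 0

After the edit, cleaning proceeds:
  node3: a read changed (input4 -8->7) — executes, giving 7.
  node9: a read changed (node3 -8->7; input4 -8->7) — executes, giving 0 — identical to its old value.
  node12: dirty, but its reads are unchanged (node9 unchanged, node10 unchanged); cached 0 stands.
  node15: dirty, but its reads are unchanged (node12 unchanged); cached 0 stands.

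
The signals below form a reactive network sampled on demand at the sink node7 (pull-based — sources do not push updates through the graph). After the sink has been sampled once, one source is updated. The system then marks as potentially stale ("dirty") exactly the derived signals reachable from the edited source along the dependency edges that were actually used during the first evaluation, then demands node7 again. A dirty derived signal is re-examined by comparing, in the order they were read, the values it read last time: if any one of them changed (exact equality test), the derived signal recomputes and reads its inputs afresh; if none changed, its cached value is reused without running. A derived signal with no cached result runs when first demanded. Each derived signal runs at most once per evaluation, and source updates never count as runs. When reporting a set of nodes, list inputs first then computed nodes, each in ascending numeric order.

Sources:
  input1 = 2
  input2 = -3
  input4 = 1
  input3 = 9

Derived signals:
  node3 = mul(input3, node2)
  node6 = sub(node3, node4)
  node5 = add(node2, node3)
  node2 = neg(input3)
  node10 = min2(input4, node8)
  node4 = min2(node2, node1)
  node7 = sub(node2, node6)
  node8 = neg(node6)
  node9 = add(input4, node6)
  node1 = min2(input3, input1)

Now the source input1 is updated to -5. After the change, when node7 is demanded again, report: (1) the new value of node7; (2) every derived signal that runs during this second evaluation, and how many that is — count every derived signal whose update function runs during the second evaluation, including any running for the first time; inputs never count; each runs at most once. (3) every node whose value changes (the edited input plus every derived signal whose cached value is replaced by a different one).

Initial pass — values computed on the first demand:
  node1 = min2(9, 2) = 2
  node2 = neg(9) = -9
  node3 = mul(9, -9) = -81
  node4 = min2(-9, 2) = -9
  node6 = sub(-81, -9) = -72
  node7 = sub(-9, -72) = 63

Second demand — change propagation:
  node1: re-runs because input1 2->-5; new result -5.
  node4: re-runs because node1 2->-5; new result -9 (unchanged).
  node6: re-examined; everything it read last time is the same (node3 unchanged, node4 unchanged) — cache -72 kept, no run.
  node7: re-examined; everything it read last time is the same (node2 unchanged, node6 unchanged) — cache 63 kept, no run.

The important point: node4 recomputes to an identical value, and the output ends up unchanged.

node7 now evaluates to 63.
Run set: node1, node4 (2 run).
Changed values: input1, node1.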